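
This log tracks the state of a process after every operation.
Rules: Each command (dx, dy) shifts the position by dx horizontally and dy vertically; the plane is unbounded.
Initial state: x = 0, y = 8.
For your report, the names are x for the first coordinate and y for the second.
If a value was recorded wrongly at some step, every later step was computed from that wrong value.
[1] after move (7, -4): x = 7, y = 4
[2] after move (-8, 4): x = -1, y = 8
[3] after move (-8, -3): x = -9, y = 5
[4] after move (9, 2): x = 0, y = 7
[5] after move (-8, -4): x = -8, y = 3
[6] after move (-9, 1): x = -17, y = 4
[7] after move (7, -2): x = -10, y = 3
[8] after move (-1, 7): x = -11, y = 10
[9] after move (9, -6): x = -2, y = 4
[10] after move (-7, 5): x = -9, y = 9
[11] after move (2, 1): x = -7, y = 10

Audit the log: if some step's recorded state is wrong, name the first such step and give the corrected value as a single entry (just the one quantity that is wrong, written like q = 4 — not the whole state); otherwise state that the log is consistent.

step 7, y = 2

step 1: x = 0 + (7) = 7, y = 8 + (-4) = 4 -> agrees with the log
step 2: x = 7 + (-8) = -1, y = 4 + (4) = 8 -> checks out
step 3: x = -1 + (-8) = -9, y = 8 + (-3) = 5 -> no discrepancy
step 4: x = -9 + (9) = 0, y = 5 + (2) = 7 -> verified
step 5: x = 0 + (-8) = -8, y = 7 + (-4) = 3 -> matches
step 6: x = -8 + (-9) = -17, y = 3 + (1) = 4 -> in agreement
step 7: x = -17 + (7) = -10, y = 4 + (-2) = 2 -> the log has a different value
The earliest wrong entry is at step 7: it should read y = 2.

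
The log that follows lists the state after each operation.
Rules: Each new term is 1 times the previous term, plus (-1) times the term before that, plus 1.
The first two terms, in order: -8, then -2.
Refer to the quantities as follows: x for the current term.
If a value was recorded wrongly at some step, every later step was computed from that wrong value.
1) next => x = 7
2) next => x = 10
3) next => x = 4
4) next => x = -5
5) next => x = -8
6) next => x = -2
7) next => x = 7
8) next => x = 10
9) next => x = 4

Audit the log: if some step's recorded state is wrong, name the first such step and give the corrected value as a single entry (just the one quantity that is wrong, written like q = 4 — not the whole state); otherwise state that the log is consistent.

no error

Step 1: x = 1*(-2) + (-1)*(-8) + (1) = 7 — agrees with the log.
Step 2: x = 1*(7) + (-1)*(-2) + (1) = 10 — verified.
Step 3: x = 1*(10) + (-1)*(7) + (1) = 4 — checks out.
Step 4: x = 1*(4) + (-1)*(10) + (1) = -5 — no discrepancy.
Step 5: x = 1*(-5) + (-1)*(4) + (1) = -8 — checks out.
Step 6: x = 1*(-8) + (-1)*(-5) + (1) = -2 — checks out.
Step 7: x = 1*(-2) + (-1)*(-8) + (1) = 7 — same as recorded.
Step 8: x = 1*(7) + (-1)*(-2) + (1) = 10 — consistent with the log.
Step 9: x = 1*(10) + (-1)*(7) + (1) = 4 — no discrepancy.
Nothing is out of place; the run is error-free.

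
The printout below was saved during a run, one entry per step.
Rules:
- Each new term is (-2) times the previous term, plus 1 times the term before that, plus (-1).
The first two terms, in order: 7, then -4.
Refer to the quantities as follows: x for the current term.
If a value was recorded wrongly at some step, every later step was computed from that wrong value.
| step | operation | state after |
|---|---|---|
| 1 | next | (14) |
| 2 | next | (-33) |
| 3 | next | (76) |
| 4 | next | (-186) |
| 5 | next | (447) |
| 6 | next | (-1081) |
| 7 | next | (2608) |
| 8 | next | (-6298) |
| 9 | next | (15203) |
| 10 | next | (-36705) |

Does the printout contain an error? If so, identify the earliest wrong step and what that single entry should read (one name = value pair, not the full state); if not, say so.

Recomputing the run from the initial state:
step 1: x = 14
step 2: x = -33
step 3: x = 79
step 4: x = -192
step 5: x = 462
step 6: x = -1117
step 7: x = 2695
step 8: x = -6508
step 9: x = 15710
step 10: x = -37929
The first disagreement with the printout is at step 3, where the value should be x = 79.

step 3, x = 79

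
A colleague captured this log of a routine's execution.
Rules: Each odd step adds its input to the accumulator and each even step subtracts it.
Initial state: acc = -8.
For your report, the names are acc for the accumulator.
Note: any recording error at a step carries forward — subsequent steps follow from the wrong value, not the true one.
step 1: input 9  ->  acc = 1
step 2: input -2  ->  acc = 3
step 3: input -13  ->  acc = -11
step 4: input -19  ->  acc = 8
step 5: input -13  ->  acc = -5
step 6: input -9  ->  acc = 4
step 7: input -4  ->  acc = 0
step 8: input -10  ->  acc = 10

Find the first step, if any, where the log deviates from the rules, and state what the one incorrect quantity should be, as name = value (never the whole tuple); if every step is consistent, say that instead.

step 3, acc = -10

step 1: acc = -8 + 9 = 1 -> same as recorded
step 2: acc = 1 - -2 = 3 -> agrees with the log
step 3: acc = 3 + -13 = -10 -> this is not what the log shows
That makes step 3 the first incorrect line — acc = -10 is what it should show.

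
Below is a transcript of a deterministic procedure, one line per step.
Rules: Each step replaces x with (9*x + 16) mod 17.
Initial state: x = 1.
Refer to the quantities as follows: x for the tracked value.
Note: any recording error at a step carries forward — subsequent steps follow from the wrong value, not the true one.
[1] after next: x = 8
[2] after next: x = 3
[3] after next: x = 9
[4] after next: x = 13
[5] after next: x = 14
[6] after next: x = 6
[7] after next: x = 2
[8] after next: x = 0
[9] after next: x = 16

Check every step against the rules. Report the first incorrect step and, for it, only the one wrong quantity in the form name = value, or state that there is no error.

1. x = (9*1 + 16) mod 17 = 8 (agrees with the transcript)
2. x = (9*8 + 16) mod 17 = 3 (matches)
3. x = (9*3 + 16) mod 17 = 9 (matches)
4. x = (9*9 + 16) mod 17 = 12 (the transcript disagrees here)
The earliest wrong entry is at step 4: it should read x = 12.

step 4, x = 12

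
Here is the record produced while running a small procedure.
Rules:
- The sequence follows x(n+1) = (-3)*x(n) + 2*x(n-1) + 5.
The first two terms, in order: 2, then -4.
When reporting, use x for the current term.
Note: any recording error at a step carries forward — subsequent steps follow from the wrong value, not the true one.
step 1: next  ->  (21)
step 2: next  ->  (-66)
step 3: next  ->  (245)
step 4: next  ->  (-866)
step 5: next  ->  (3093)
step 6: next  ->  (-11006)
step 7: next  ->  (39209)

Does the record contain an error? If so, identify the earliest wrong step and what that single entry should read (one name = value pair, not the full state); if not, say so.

step 4, x = -862

1. x = -3*(-4) + (2)*(2) + (5) = 21 (consistent with the record)
2. x = -3*(21) + (2)*(-4) + (5) = -66 (checks out)
3. x = -3*(-66) + (2)*(21) + (5) = 245 (consistent with the record)
4. x = -3*(245) + (2)*(-66) + (5) = -862 (the entry is off here)
Conclusion: step 4 carries the first error; the entry should be x = -862.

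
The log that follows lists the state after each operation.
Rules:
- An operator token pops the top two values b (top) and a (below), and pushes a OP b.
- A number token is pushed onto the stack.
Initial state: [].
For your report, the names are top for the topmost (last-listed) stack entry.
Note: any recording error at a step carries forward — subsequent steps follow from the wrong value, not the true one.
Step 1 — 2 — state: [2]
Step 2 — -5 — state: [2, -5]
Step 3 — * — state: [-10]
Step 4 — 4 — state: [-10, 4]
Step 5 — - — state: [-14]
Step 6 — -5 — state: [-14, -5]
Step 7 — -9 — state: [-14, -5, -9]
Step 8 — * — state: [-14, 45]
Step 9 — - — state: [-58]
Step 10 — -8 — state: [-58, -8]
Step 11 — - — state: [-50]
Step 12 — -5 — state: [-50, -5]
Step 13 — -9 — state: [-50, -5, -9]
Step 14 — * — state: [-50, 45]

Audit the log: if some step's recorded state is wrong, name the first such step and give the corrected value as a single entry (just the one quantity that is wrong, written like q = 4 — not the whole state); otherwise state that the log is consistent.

Step 1: push 2: top = 2 — confirmed correct.
Step 2: push -5: top = -5 — in agreement.
Step 3: 2 * -5 = -10 — verified.
Step 4: push 4: top = 4 — verified.
Step 5: -10 - 4 = -14 — verified.
Step 6: push -5: top = -5 — checks out.
Step 7: push -9: top = -9 — consistent with the log.
Step 8: -5 * -9 = 45 — agrees with the log.
Step 9: -14 - 45 = -59 — the entry is off here.
So the first discrepancy is step 9, where the right value is top = -59.

step 9, top = -59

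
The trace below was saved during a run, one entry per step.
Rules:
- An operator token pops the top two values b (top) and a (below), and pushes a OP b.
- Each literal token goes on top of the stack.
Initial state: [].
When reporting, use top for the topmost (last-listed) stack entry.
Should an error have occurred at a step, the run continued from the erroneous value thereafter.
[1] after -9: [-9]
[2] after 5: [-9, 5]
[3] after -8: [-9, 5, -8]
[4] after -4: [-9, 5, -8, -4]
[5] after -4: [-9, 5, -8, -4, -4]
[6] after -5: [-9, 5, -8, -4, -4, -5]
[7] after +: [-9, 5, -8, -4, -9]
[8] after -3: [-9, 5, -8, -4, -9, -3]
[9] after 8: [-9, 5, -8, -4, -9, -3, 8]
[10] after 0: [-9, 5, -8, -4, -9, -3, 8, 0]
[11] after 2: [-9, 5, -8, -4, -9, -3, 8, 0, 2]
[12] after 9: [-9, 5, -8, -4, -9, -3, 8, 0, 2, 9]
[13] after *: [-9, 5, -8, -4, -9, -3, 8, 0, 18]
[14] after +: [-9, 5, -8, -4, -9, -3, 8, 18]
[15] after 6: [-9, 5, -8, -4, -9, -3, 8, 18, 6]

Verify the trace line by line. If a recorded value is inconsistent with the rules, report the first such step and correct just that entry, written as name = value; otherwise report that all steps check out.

no error

1. push -9: top = -9 (exactly as logged)
2. push 5: top = 5 (no discrepancy)
3. push -8: top = -8 (consistent with the trace)
4. push -4: top = -4 (same as recorded)
5. push -4: top = -4 (confirmed correct)
6. push -5: top = -5 (verified)
7. -4 + -5 = -9 (consistent with the trace)
8. push -3: top = -3 (verified)
9. push 8: top = 8 (same as recorded)
10. push 0: top = 0 (checks out)
11. push 2: top = 2 (no discrepancy)
12. push 9: top = 9 (confirmed correct)
13. 2 * 9 = 18 (confirmed correct)
14. 0 + 18 = 18 (matches)
15. push 6: top = 6 (consistent with the trace)
Each recorded entry agrees with the recomputation.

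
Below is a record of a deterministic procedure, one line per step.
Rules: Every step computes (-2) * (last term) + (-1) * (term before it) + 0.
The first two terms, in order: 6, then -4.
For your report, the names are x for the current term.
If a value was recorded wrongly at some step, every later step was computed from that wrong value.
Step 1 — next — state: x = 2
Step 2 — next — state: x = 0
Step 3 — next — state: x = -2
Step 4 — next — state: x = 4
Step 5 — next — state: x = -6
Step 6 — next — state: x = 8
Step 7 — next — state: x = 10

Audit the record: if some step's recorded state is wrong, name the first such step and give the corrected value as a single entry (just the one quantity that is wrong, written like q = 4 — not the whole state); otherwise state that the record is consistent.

1. x = -2*(-4) + (-1)*(6) + (0) = 2 (confirmed correct)
2. x = -2*(2) + (-1)*(-4) + (0) = 0 (same as recorded)
3. x = -2*(0) + (-1)*(2) + (0) = -2 (confirmed correct)
4. x = -2*(-2) + (-1)*(0) + (0) = 4 (confirmed correct)
5. x = -2*(4) + (-1)*(-2) + (0) = -6 (no discrepancy)
6. x = -2*(-6) + (-1)*(4) + (0) = 8 (in agreement)
7. x = -2*(8) + (-1)*(-6) + (0) = -10 (this is not what the record shows)
The earliest wrong entry is at step 7: it should read x = -10.

step 7, x = -10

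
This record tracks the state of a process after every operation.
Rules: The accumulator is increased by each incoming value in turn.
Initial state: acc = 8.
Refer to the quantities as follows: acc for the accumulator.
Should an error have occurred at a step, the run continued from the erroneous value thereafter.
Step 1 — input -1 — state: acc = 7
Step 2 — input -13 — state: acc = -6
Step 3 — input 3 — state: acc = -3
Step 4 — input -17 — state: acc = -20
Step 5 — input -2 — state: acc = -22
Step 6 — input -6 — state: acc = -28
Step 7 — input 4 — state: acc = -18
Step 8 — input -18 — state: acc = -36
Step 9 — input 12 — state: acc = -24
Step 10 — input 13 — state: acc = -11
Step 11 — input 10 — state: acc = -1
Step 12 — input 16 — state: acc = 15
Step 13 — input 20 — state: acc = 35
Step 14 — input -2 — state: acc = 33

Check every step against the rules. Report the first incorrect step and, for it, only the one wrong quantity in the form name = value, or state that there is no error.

step 7, acc = -24

Step 1: acc = 8 + -1 = 7 — in agreement.
Step 2: acc = 7 + -13 = -6 — in agreement.
Step 3: acc = -6 + 3 = -3 — matches.
Step 4: acc = -3 + -17 = -20 — same as recorded.
Step 5: acc = -20 + -2 = -22 — checks out.
Step 6: acc = -22 + -6 = -28 — consistent with the record.
Step 7: acc = -28 + 4 = -24 — this is not what the record shows.
Conclusion: step 7 carries the first error; the entry should be acc = -24.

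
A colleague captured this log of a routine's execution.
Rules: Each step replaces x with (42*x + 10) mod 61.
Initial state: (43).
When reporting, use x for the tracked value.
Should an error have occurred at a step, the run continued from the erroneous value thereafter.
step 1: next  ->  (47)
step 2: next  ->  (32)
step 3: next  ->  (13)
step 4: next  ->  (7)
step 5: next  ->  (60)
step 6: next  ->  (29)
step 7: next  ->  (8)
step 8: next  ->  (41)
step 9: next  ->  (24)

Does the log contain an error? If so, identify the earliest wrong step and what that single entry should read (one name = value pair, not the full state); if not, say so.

step 3, x = 12

Recomputing the run from the initial state:
step 1: x = 47
step 2: x = 32
step 3: x = 12
step 4: x = 26
step 5: x = 4
step 6: x = 56
step 7: x = 44
step 8: x = 28
step 9: x = 27
The first disagreement with the log is at step 3, where the value should be x = 12.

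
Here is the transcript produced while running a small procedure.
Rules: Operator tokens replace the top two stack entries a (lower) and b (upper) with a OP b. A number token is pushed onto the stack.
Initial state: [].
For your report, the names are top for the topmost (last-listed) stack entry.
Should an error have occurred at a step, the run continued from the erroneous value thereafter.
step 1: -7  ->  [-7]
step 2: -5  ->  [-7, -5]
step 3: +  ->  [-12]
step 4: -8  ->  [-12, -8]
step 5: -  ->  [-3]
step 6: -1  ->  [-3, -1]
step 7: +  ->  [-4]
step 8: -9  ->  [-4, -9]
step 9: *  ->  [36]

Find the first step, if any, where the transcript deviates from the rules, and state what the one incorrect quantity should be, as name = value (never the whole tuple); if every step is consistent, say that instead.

step 5, top = -4

1. push -7: top = -7 (consistent with the transcript)
2. push -5: top = -5 (no discrepancy)
3. -7 + -5 = -12 (matches)
4. push -8: top = -8 (checks out)
5. -12 - -8 = -4 (first mismatch against the transcript)
The earliest wrong entry is at step 5: it should read top = -4.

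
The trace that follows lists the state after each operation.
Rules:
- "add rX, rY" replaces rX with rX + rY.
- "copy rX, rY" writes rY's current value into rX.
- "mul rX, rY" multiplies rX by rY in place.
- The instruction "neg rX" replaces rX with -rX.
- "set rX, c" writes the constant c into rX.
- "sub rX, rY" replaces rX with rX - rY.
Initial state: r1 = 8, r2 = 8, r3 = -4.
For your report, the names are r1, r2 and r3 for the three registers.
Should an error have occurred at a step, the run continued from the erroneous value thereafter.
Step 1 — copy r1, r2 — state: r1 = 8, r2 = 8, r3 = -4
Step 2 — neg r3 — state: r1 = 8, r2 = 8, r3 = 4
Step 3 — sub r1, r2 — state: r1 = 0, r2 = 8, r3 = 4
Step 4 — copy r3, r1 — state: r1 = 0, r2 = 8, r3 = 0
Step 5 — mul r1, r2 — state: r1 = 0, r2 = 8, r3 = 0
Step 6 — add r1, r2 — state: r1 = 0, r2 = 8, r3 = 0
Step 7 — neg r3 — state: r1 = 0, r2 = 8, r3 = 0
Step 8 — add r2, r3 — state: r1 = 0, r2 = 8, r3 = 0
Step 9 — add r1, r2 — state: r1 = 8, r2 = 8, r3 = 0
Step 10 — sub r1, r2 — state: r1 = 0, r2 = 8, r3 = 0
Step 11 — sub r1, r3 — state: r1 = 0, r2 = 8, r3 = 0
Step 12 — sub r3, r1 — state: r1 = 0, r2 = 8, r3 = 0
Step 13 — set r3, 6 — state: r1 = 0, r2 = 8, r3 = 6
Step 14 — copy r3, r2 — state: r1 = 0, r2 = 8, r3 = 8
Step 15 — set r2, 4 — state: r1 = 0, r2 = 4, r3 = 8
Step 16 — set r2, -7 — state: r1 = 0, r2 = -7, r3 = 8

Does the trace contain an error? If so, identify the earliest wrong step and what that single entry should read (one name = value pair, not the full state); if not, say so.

Step 1: r1 = 8 — verified.
Step 2: r3 = -(-4) = 4 — agrees with the trace.
Step 3: r1 = 8 - 8 = 0 — exactly as logged.
Step 4: r3 = 0 — confirmed correct.
Step 5: r1 = 0 * 8 = 0 — matches.
Step 6: r1 = 0 + 8 = 8 — the recorded entry deviates here.
That makes step 6 the first incorrect line — r1 = 8 is what it should show.

step 6, r1 = 8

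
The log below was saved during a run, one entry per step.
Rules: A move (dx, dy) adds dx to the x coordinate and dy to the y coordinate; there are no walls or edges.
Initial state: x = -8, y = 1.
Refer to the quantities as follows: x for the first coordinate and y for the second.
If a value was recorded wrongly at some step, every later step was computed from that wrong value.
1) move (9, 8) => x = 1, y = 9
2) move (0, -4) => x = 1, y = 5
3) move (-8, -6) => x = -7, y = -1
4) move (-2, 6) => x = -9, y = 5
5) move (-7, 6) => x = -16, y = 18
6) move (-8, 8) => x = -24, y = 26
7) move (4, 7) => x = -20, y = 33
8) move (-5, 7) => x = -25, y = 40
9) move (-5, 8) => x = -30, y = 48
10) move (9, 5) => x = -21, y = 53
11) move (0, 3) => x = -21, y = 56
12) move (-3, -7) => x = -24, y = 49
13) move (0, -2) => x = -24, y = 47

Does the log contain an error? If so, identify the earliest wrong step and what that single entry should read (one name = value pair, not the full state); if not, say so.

step 5, y = 11

Step 1: x = -8 + (9) = 1, y = 1 + (8) = 9 — verified.
Step 2: x = 1 + (0) = 1, y = 9 + (-4) = 5 — in agreement.
Step 3: x = 1 + (-8) = -7, y = 5 + (-6) = -1 — no discrepancy.
Step 4: x = -7 + (-2) = -9, y = -1 + (6) = 5 — confirmed correct.
Step 5: x = -9 + (-7) = -16, y = 5 + (6) = 11 — the log has a different value.
The audit stops at step 5: the recorded entry is wrong and should be y = 11.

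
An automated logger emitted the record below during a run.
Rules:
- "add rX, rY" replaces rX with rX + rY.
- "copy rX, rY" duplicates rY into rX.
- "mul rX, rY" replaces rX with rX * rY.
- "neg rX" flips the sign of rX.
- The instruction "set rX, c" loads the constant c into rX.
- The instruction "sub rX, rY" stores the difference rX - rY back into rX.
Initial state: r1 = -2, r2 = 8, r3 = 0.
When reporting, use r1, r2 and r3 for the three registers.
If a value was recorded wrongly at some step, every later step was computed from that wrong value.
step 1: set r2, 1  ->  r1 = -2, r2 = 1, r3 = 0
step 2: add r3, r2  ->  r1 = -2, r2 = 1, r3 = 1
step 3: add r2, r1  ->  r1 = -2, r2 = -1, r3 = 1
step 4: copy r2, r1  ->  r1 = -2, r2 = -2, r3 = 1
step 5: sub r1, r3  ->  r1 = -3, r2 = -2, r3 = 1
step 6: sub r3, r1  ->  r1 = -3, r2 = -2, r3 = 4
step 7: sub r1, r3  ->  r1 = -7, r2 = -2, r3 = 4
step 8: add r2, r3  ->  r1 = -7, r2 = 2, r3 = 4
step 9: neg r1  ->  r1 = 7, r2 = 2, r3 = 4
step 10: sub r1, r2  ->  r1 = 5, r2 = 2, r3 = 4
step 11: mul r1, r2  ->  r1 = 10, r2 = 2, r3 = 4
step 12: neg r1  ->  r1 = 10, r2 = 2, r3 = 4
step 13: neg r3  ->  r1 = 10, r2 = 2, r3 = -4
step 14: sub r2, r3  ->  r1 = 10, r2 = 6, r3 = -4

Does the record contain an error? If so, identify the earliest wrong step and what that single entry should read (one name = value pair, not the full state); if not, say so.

step 1: r2 = 1 -> exactly as logged
step 2: r3 = 0 + 1 = 1 -> verified
step 3: r2 = 1 + -2 = -1 -> no discrepancy
step 4: r2 = -2 -> same as recorded
step 5: r1 = -2 - 1 = -3 -> verified
step 6: r3 = 1 - -3 = 4 -> no discrepancy
step 7: r1 = -3 - 4 = -7 -> matches
step 8: r2 = -2 + 4 = 2 -> agrees with the record
step 9: r1 = -(-7) = 7 -> in agreement
step 10: r1 = 7 - 2 = 5 -> matches
step 11: r1 = 5 * 2 = 10 -> verified
step 12: r1 = -(10) = -10 -> this is not what the record shows
The audit stops at step 12: the recorded entry is wrong and should be r1 = -10.

step 12, r1 = -10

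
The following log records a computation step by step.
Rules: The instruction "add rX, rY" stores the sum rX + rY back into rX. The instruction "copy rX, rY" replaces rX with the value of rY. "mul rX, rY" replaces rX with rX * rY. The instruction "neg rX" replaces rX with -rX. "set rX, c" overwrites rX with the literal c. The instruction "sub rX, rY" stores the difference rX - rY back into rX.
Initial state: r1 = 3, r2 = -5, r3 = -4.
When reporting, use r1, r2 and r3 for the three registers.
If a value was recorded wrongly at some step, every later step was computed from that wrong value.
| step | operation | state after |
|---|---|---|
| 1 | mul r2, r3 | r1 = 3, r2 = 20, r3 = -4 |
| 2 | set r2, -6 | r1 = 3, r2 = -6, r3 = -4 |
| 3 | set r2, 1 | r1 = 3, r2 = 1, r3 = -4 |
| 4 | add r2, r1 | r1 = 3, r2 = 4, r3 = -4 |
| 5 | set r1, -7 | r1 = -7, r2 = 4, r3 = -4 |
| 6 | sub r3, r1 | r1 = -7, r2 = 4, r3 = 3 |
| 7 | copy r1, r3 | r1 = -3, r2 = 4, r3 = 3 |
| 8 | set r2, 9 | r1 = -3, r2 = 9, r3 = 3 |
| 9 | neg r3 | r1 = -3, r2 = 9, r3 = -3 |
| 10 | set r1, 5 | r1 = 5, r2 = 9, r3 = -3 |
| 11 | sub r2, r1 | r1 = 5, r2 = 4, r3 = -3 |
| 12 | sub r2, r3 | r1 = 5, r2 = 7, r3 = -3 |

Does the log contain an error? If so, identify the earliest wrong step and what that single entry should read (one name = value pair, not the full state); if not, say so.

Recomputing the run from the initial state:
step 1: r1 = 3, r2 = 20, r3 = -4
step 2: r1 = 3, r2 = -6, r3 = -4
step 3: r1 = 3, r2 = 1, r3 = -4
step 4: r1 = 3, r2 = 4, r3 = -4
step 5: r1 = -7, r2 = 4, r3 = -4
step 6: r1 = -7, r2 = 4, r3 = 3
step 7: r1 = 3, r2 = 4, r3 = 3
step 8: r1 = 3, r2 = 9, r3 = 3
step 9: r1 = 3, r2 = 9, r3 = -3
step 10: r1 = 5, r2 = 9, r3 = -3
step 11: r1 = 5, r2 = 4, r3 = -3
step 12: r1 = 5, r2 = 7, r3 = -3
The first disagreement with the log is at step 7, where the value should be r1 = 3.

step 7, r1 = 3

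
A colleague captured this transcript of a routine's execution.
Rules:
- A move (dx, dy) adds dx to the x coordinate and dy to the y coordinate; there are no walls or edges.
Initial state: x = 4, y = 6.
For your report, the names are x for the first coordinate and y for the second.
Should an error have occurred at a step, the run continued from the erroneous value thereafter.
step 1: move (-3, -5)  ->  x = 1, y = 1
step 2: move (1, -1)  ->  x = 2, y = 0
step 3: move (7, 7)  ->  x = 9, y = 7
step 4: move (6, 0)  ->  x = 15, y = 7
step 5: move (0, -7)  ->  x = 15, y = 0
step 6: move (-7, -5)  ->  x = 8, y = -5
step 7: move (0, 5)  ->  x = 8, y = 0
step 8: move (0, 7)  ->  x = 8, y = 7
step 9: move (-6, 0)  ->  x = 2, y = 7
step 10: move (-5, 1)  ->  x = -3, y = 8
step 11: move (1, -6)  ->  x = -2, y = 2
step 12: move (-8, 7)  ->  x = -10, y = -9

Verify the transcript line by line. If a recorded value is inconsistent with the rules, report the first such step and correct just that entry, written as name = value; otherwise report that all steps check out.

step 12, y = 9

1. x = 4 + (-3) = 1, y = 6 + (-5) = 1 (confirmed correct)
2. x = 1 + (1) = 2, y = 1 + (-1) = 0 (consistent with the transcript)
3. x = 2 + (7) = 9, y = 0 + (7) = 7 (in agreement)
4. x = 9 + (6) = 15, y = 7 + (0) = 7 (consistent with the transcript)
5. x = 15 + (0) = 15, y = 7 + (-7) = 0 (checks out)
6. x = 15 + (-7) = 8, y = 0 + (-5) = -5 (agrees with the transcript)
7. x = 8 + (0) = 8, y = -5 + (5) = 0 (no discrepancy)
8. x = 8 + (0) = 8, y = 0 + (7) = 7 (agrees with the transcript)
9. x = 8 + (-6) = 2, y = 7 + (0) = 7 (in agreement)
10. x = 2 + (-5) = -3, y = 7 + (1) = 8 (same as recorded)
11. x = -3 + (1) = -2, y = 8 + (-6) = 2 (verified)
12. x = -2 + (-8) = -10, y = 2 + (7) = 9 (a discrepancy with the transcript)
Step 12 is the first one off; corrected, y = 9.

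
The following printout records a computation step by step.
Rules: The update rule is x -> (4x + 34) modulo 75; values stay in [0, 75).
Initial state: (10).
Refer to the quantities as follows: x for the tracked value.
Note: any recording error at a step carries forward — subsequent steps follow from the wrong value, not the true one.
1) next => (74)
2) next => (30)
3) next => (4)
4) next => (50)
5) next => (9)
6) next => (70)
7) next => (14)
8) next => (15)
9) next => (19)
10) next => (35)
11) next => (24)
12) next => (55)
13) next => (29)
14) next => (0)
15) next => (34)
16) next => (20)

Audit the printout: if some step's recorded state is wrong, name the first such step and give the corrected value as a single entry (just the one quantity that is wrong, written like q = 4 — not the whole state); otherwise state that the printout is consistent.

Step 1: x = (4*10 + 34) mod 75 = 74 — agrees with the printout.
Step 2: x = (4*74 + 34) mod 75 = 30 — verified.
Step 3: x = (4*30 + 34) mod 75 = 4 — exactly as logged.
Step 4: x = (4*4 + 34) mod 75 = 50 — verified.
Step 5: x = (4*50 + 34) mod 75 = 9 — consistent with the printout.
Step 6: x = (4*9 + 34) mod 75 = 70 — checks out.
Step 7: x = (4*70 + 34) mod 75 = 14 — verified.
Step 8: x = (4*14 + 34) mod 75 = 15 — no discrepancy.
Step 9: x = (4*15 + 34) mod 75 = 19 — matches.
Step 10: x = (4*19 + 34) mod 75 = 35 — checks out.
Step 11: x = (4*35 + 34) mod 75 = 24 — checks out.
Step 12: x = (4*24 + 34) mod 75 = 55 — consistent with the printout.
Step 13: x = (4*55 + 34) mod 75 = 29 — checks out.
Step 14: x = (4*29 + 34) mod 75 = 0 — confirmed correct.
Step 15: x = (4*0 + 34) mod 75 = 34 — same as recorded.
Step 16: x = (4*34 + 34) mod 75 = 20 — checks out.
The recomputation confirms every line.

no error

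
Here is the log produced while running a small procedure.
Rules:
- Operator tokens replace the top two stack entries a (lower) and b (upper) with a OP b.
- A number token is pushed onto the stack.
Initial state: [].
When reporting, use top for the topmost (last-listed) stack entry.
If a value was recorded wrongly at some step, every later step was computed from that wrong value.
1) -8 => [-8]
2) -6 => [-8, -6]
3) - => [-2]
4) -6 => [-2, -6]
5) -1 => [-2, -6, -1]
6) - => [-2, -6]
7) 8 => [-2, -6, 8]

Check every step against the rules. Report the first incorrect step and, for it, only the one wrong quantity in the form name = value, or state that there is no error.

step 6, top = -5

1. push -8: top = -8 (consistent with the log)
2. push -6: top = -6 (consistent with the log)
3. -8 - -6 = -2 (consistent with the log)
4. push -6: top = -6 (matches)
5. push -1: top = -1 (in agreement)
6. -6 - -1 = -5 (a discrepancy with the log)
First incorrect step: 6; the correct value is top = -5.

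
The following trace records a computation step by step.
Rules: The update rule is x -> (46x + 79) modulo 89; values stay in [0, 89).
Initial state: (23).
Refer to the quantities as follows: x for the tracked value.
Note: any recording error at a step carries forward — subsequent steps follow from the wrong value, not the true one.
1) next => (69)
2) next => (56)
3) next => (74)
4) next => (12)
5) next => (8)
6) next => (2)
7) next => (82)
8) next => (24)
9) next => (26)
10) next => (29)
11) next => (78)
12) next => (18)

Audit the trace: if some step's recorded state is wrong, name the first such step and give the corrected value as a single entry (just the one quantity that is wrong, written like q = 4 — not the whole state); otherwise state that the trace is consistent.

Step 1: x = (46*23 + 79) mod 89 = 69 — same as recorded.
Step 2: x = (46*69 + 79) mod 89 = 49 — a discrepancy with the trace.
Conclusion: step 2 carries the first error; the entry should be x = 49.

step 2, x = 49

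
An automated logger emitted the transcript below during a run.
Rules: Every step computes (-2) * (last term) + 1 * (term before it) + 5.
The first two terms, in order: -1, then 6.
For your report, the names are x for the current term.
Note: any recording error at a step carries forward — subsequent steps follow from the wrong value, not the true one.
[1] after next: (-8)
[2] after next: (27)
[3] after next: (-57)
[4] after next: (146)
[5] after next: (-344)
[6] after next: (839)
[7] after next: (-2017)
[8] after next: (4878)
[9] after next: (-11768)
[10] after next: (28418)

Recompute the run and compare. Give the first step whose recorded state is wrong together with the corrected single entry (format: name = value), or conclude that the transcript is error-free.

step 10, x = 28419

step 1: x = -2*(6) + (1)*(-1) + (5) = -8 -> agrees with the transcript
step 2: x = -2*(-8) + (1)*(6) + (5) = 27 -> consistent with the transcript
step 3: x = -2*(27) + (1)*(-8) + (5) = -57 -> verified
step 4: x = -2*(-57) + (1)*(27) + (5) = 146 -> verified
step 5: x = -2*(146) + (1)*(-57) + (5) = -344 -> verified
step 6: x = -2*(-344) + (1)*(146) + (5) = 839 -> confirmed correct
step 7: x = -2*(839) + (1)*(-344) + (5) = -2017 -> consistent with the transcript
step 8: x = -2*(-2017) + (1)*(839) + (5) = 4878 -> in agreement
step 9: x = -2*(4878) + (1)*(-2017) + (5) = -11768 -> same as recorded
step 10: x = -2*(-11768) + (1)*(4878) + (5) = 28419 -> this is not what the transcript shows
The earliest wrong entry is at step 10: it should read x = 28419.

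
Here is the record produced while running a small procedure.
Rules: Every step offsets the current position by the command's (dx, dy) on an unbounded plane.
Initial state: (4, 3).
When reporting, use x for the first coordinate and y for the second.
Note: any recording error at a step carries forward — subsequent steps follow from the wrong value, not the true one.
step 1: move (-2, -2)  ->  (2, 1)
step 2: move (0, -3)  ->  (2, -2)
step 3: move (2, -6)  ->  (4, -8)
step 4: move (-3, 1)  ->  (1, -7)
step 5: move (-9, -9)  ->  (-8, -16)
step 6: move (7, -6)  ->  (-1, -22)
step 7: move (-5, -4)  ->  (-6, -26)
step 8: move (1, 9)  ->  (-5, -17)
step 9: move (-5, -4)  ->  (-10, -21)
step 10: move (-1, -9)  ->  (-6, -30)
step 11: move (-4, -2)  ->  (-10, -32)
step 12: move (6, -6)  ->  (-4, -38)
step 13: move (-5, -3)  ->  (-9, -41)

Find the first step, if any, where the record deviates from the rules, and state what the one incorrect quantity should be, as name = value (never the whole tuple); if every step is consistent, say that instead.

Recomputing the run from the initial state:
step 1: x = 2, y = 1
step 2: x = 2, y = -2
step 3: x = 4, y = -8
step 4: x = 1, y = -7
step 5: x = -8, y = -16
step 6: x = -1, y = -22
step 7: x = -6, y = -26
step 8: x = -5, y = -17
step 9: x = -10, y = -21
step 10: x = -11, y = -30
step 11: x = -15, y = -32
step 12: x = -9, y = -38
step 13: x = -14, y = -41
The first disagreement with the record is at step 10, where the value should be x = -11.

step 10, x = -11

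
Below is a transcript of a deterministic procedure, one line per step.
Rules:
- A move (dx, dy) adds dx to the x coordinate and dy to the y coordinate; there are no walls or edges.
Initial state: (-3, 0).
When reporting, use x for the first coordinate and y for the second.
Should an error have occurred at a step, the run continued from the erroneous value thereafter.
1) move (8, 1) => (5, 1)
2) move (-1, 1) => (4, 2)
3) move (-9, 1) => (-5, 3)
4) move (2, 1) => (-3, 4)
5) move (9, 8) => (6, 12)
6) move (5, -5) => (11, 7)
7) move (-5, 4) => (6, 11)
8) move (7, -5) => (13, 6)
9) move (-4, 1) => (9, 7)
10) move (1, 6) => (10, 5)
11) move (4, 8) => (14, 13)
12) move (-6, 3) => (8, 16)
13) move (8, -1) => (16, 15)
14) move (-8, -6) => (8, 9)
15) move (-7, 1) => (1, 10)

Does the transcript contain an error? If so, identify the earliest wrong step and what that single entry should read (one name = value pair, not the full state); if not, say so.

step 10, y = 13

Recomputing the run from the initial state:
step 1: x = 5, y = 1
step 2: x = 4, y = 2
step 3: x = -5, y = 3
step 4: x = -3, y = 4
step 5: x = 6, y = 12
step 6: x = 11, y = 7
step 7: x = 6, y = 11
step 8: x = 13, y = 6
step 9: x = 9, y = 7
step 10: x = 10, y = 13
step 11: x = 14, y = 21
step 12: x = 8, y = 24
step 13: x = 16, y = 23
step 14: x = 8, y = 17
step 15: x = 1, y = 18
The first disagreement with the transcript is at step 10, where the value should be y = 13.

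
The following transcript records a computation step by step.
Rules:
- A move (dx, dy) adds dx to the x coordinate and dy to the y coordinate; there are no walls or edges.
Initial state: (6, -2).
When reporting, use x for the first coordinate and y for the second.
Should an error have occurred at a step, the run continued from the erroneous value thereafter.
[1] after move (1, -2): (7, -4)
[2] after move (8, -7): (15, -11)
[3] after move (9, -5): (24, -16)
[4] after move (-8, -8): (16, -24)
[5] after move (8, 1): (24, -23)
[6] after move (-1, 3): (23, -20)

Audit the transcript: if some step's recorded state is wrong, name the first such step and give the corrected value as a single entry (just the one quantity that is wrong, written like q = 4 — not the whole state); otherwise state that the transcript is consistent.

Recomputing the run from the initial state:
step 1: x = 7, y = -4
step 2: x = 15, y = -11
step 3: x = 24, y = -16
step 4: x = 16, y = -24
step 5: x = 24, y = -23
step 6: x = 23, y = -20
This matches the transcript at every step.

no error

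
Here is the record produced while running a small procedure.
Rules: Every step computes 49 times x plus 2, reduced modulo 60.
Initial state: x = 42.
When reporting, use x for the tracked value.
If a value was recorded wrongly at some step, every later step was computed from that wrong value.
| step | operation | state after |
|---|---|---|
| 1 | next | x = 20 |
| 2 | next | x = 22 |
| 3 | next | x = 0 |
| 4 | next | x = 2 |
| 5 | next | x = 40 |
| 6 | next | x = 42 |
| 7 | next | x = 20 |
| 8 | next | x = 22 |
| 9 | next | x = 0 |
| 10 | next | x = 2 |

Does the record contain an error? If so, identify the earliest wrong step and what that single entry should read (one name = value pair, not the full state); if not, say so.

no error

step 1: x = (49*42 + 2) mod 60 = 20 -> consistent with the record
step 2: x = (49*20 + 2) mod 60 = 22 -> no discrepancy
step 3: x = (49*22 + 2) mod 60 = 0 -> matches
step 4: x = (49*0 + 2) mod 60 = 2 -> confirmed correct
step 5: x = (49*2 + 2) mod 60 = 40 -> consistent with the record
step 6: x = (49*40 + 2) mod 60 = 42 -> verified
step 7: x = (49*42 + 2) mod 60 = 20 -> no discrepancy
step 8: x = (49*20 + 2) mod 60 = 22 -> consistent with the record
step 9: x = (49*22 + 2) mod 60 = 0 -> agrees with the record
step 10: x = (49*0 + 2) mod 60 = 2 -> same as recorded
The whole run recomputes cleanly — no discrepancies.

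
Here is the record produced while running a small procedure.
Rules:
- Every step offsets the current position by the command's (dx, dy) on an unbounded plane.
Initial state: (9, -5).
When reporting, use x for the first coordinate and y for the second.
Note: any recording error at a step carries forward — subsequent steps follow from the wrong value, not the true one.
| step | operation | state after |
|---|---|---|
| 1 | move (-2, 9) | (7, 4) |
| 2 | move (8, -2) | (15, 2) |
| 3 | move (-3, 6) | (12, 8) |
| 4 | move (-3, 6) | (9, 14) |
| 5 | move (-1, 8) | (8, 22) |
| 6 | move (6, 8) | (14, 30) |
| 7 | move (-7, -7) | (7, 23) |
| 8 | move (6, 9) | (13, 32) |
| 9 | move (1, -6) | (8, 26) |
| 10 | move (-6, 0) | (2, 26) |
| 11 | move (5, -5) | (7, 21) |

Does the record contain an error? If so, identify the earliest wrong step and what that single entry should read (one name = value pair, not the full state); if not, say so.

Recomputing the run from the initial state:
step 1: x = 7, y = 4
step 2: x = 15, y = 2
step 3: x = 12, y = 8
step 4: x = 9, y = 14
step 5: x = 8, y = 22
step 6: x = 14, y = 30
step 7: x = 7, y = 23
step 8: x = 13, y = 32
step 9: x = 14, y = 26
step 10: x = 8, y = 26
step 11: x = 13, y = 21
The first disagreement with the record is at step 9, where the value should be x = 14.

step 9, x = 14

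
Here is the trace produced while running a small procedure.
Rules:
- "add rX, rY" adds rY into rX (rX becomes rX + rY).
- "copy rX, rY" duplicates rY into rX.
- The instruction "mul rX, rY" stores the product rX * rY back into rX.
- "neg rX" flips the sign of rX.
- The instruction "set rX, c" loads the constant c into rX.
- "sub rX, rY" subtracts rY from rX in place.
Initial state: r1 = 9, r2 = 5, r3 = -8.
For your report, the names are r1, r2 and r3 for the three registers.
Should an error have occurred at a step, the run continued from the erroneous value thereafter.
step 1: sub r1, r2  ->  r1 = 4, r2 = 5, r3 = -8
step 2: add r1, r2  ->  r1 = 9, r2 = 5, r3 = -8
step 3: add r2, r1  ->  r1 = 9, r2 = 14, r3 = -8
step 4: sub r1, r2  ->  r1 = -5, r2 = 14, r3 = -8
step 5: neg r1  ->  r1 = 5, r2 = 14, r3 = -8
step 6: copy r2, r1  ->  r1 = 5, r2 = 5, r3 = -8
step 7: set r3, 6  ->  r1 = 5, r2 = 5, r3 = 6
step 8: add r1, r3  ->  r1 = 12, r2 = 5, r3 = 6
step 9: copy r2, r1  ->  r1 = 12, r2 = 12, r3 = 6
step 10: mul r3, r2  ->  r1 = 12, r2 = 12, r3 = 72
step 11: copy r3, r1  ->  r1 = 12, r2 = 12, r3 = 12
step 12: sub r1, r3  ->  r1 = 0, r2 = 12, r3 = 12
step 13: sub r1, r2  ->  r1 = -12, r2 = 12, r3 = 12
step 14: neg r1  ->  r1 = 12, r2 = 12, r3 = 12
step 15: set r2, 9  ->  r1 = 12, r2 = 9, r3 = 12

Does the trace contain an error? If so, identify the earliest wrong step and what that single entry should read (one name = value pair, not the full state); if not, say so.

Recomputing the run from the initial state:
step 1: r1 = 4, r2 = 5, r3 = -8
step 2: r1 = 9, r2 = 5, r3 = -8
step 3: r1 = 9, r2 = 14, r3 = -8
step 4: r1 = -5, r2 = 14, r3 = -8
step 5: r1 = 5, r2 = 14, r3 = -8
step 6: r1 = 5, r2 = 5, r3 = -8
step 7: r1 = 5, r2 = 5, r3 = 6
step 8: r1 = 11, r2 = 5, r3 = 6
step 9: r1 = 11, r2 = 11, r3 = 6
step 10: r1 = 11, r2 = 11, r3 = 66
step 11: r1 = 11, r2 = 11, r3 = 11
step 12: r1 = 0, r2 = 11, r3 = 11
step 13: r1 = -11, r2 = 11, r3 = 11
step 14: r1 = 11, r2 = 11, r3 = 11
step 15: r1 = 11, r2 = 9, r3 = 11
The first disagreement with the trace is at step 8, where the value should be r1 = 11.

step 8, r1 = 11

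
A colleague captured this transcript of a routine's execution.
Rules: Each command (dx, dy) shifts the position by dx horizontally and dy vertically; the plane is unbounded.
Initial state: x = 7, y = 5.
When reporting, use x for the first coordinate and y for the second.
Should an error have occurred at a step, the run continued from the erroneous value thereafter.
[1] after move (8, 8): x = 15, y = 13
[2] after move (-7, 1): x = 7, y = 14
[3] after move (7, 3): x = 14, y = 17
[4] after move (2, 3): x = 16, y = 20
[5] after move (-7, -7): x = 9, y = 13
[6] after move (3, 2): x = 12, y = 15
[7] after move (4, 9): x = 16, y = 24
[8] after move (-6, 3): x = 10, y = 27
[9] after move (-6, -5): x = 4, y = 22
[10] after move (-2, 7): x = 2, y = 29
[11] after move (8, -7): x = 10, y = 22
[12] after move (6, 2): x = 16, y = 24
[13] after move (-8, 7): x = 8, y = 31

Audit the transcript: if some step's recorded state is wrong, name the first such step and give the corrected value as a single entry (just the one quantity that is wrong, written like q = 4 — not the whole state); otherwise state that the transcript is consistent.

Recomputing the run from the initial state:
step 1: x = 15, y = 13
step 2: x = 8, y = 14
step 3: x = 15, y = 17
step 4: x = 17, y = 20
step 5: x = 10, y = 13
step 6: x = 13, y = 15
step 7: x = 17, y = 24
step 8: x = 11, y = 27
step 9: x = 5, y = 22
step 10: x = 3, y = 29
step 11: x = 11, y = 22
step 12: x = 17, y = 24
step 13: x = 9, y = 31
The first disagreement with the transcript is at step 2, where the value should be x = 8.

step 2, x = 8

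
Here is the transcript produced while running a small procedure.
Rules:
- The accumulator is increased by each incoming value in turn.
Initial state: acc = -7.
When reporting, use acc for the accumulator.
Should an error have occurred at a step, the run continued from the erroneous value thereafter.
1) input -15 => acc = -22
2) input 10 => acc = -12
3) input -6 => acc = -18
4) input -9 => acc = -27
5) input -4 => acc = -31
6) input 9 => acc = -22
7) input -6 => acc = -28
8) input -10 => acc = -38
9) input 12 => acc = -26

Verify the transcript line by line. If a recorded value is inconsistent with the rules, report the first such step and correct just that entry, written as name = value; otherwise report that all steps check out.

1. acc = -7 + -15 = -22 (checks out)
2. acc = -22 + 10 = -12 (in agreement)
3. acc = -12 + -6 = -18 (no discrepancy)
4. acc = -18 + -9 = -27 (matches)
5. acc = -27 + -4 = -31 (confirmed correct)
6. acc = -31 + 9 = -22 (agrees with the transcript)
7. acc = -22 + -6 = -28 (matches)
8. acc = -28 + -10 = -38 (confirmed correct)
9. acc = -38 + 12 = -26 (same as recorded)
All steps check out; nothing to correct.

no error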